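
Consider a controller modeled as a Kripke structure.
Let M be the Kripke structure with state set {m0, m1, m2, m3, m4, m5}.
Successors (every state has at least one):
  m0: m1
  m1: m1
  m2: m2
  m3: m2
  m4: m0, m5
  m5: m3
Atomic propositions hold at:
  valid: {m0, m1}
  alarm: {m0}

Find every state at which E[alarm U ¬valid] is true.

Sat(¬valid) = {m2, m3, m4, m5}
E[alarm U ¬valid]: least fixpoint, start Z0 = Sat(¬valid) = {m2, m3, m4, m5}, add states in Sat(alarm) with some successor in Z. Already a fixed point.
Sat(E[alarm U ¬valid]) = {m2, m3, m4, m5}

{m2, m3, m4, m5}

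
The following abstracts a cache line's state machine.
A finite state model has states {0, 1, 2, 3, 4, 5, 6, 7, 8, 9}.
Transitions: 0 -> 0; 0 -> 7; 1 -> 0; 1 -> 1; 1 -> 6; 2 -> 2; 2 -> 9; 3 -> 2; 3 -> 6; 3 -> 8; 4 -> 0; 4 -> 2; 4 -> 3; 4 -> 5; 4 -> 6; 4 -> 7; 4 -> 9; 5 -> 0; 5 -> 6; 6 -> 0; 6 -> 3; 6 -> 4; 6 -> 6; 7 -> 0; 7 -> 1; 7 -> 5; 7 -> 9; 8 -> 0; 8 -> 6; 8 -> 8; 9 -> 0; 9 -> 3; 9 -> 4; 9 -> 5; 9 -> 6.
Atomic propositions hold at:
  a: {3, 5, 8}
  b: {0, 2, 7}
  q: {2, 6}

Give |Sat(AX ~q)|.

2

Sat(~q) = {0, 1, 3, 4, 5, 7, 8, 9}
Sat(AX ~q) = {s : every successor in {0, 1, 3, 4, 5, 7, 8, 9}} = {0, 7}
|Sat(AX ~q)| = |{0, 7}| = 2.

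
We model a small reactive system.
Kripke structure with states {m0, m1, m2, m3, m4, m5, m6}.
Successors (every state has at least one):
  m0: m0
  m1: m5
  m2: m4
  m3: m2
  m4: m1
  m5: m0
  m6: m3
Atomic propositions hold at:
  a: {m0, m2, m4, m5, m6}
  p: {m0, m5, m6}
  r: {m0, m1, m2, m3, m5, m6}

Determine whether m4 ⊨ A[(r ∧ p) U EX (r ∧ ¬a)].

Sat(r ∧ p) = {m0, m5, m6}
Sat(¬a) = {m1, m3}
Sat(r ∧ ¬a) = {m1, m3}
Sat(EX (r ∧ ¬a)) = {s : some successor in {m1, m3}} = {m4, m6}
A[(r ∧ p) U EX (r ∧ ¬a)]: least fixpoint, start Z0 = Sat(EX (r ∧ ¬a)) = {m4, m6}, add states in Sat(r ∧ p) with every successor in Z. Already a fixed point.
Sat(A[(r ∧ p) U EX (r ∧ ¬a)]) = {m4, m6}
m4 ∈ Sat(A[(r ∧ p) U EX (r ∧ ¬a)]) = {m4, m6}, so the formula holds at m4.

Yes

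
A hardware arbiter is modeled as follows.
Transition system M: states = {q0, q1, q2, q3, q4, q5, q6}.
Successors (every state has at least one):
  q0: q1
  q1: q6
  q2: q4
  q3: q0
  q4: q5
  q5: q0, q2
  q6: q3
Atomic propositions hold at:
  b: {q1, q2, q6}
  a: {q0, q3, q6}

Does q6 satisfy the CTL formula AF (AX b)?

Sat(AX b) = {s : every successor in {q1, q2, q6}} = {q0, q1}
AF (AX b): least fixpoint, start Z0 = {q0, q1}, add states with every successor in Z. Z1 = {q0, q1, q3}; Z2 = {q0, q1, q3, q6}; fixed.
Sat(AF (AX b)) = {q0, q1, q3, q6}
q6 ∈ Sat(AF (AX b)) = {q0, q1, q3, q6}, so the formula holds at q6.

Yes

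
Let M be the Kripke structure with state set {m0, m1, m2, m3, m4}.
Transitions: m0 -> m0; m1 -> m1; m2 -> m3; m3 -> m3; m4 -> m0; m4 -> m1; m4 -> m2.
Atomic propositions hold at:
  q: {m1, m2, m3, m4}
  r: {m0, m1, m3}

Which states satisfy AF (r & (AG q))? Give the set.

AG q: greatest fixpoint, start Z0 = {m1, m2, m3, m4}, keep only states in Sat with every successor in Z. Z1 = {m1, m2, m3}; fixed.
Sat(AG q) = {m1, m2, m3}
Sat(r & (AG q)) = {m1, m3}
AF (r & (AG q)): least fixpoint, start Z0 = {m1, m3}, add states with every successor in Z. Z1 = {m1, m2, m3}; fixed.
Sat(AF (r & (AG q))) = {m1, m2, m3}

{m1, m2, m3}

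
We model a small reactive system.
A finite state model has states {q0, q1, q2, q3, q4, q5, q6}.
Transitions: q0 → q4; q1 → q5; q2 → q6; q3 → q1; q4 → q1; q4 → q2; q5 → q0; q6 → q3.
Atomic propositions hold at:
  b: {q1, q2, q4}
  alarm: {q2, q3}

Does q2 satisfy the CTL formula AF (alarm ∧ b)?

Sat(alarm ∧ b) = {q2}
AF (alarm ∧ b): least fixpoint, start Z0 = {q2}, add states with every successor in Z. Already a fixed point.
Sat(AF (alarm ∧ b)) = {q2}
q2 ∈ Sat(AF (alarm ∧ b)) = {q2}, so the formula holds at q2.

Yes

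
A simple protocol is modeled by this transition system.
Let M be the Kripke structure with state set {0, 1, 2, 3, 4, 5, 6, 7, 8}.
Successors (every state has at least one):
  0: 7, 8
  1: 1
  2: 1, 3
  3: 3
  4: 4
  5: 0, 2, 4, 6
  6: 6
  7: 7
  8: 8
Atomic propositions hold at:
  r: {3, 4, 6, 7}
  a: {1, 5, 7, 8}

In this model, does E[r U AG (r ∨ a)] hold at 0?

No

Sat(r ∨ a) = {1, 3, 4, 5, 6, 7, 8}
AG (r ∨ a): greatest fixpoint, start Z0 = {1, 3, 4, 5, 6, 7, 8}, keep only states in Sat with every successor in Z. Z1 = {1, 3, 4, 6, 7, 8}; fixed.
Sat(AG (r ∨ a)) = {1, 3, 4, 6, 7, 8}
E[r U AG (r ∨ a)]: least fixpoint, start Z0 = Sat(AG (r ∨ a)) = {1, 3, 4, 6, 7, 8}, add states in Sat(r) with some successor in Z. Already a fixed point.
Sat(E[r U AG (r ∨ a)]) = {1, 3, 4, 6, 7, 8}
0 ∉ Sat(E[r U AG (r ∨ a)]) = {1, 3, 4, 6, 7, 8}, so the formula does not hold at 0.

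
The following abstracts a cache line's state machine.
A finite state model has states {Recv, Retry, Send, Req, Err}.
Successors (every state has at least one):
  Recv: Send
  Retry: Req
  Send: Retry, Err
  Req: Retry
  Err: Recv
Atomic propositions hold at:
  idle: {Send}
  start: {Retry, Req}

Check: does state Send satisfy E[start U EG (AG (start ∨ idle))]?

No

Sat(start ∨ idle) = {Retry, Send, Req}
AG (start ∨ idle): greatest fixpoint, start Z0 = {Retry, Send, Req}, keep only states in Sat with every successor in Z. Z1 = {Retry, Req}; fixed.
Sat(AG (start ∨ idle)) = {Retry, Req}
EG (AG (start ∨ idle)): greatest fixpoint, start Z0 = {Retry, Req}, keep only states in Sat with some successor in Z. Already a fixed point.
Sat(EG (AG (start ∨ idle))) = {Retry, Req}
E[start U EG (AG (start ∨ idle))]: least fixpoint, start Z0 = Sat(EG (AG (start ∨ idle))) = {Retry, Req}, add states in Sat(start) with some successor in Z. Already a fixed point.
Sat(E[start U EG (AG (start ∨ idle))]) = {Retry, Req}
Send ∉ Sat(E[start U EG (AG (start ∨ idle))]) = {Retry, Req}, so the formula does not hold at Send.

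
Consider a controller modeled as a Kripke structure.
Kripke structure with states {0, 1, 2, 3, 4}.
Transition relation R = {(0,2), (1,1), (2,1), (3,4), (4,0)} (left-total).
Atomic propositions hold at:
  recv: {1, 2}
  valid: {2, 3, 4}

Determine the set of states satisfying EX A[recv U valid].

{0, 3}

A[recv U valid]: least fixpoint, start Z0 = Sat(valid) = {2, 3, 4}, add states in Sat(recv) with every successor in Z. Already a fixed point.
Sat(A[recv U valid]) = {2, 3, 4}
Sat(EX A[recv U valid]) = {s : some successor in {2, 3, 4}} = {0, 3}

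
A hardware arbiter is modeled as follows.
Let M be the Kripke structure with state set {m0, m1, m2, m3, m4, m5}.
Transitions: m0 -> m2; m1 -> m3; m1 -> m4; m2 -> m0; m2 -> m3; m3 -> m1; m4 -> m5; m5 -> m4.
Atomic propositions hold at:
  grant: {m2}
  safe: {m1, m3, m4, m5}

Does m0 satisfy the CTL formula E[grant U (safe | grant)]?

No

Sat(safe | grant) = {m1, m2, m3, m4, m5}
E[grant U (safe | grant)]: least fixpoint, start Z0 = Sat((safe | grant)) = {m1, m2, m3, m4, m5}, add states in Sat(grant) with some successor in Z. Already a fixed point.
Sat(E[grant U (safe | grant)]) = {m1, m2, m3, m4, m5}
m0 ∉ Sat(E[grant U (safe | grant)]) = {m1, m2, m3, m4, m5}, so the formula does not hold at m0.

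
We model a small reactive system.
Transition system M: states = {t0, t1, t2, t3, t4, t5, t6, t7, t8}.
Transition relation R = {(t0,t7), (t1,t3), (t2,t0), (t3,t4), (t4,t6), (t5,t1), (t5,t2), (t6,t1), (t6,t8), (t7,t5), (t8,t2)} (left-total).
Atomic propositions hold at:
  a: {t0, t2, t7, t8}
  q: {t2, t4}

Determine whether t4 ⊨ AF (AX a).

No

Sat(AX a) = {s : every successor in {t0, t2, t7, t8}} = {t0, t2, t8}
AF (AX a): least fixpoint, start Z0 = {t0, t2, t8}, add states with every successor in Z. Already a fixed point.
Sat(AF (AX a)) = {t0, t2, t8}
t4 ∉ Sat(AF (AX a)) = {t0, t2, t8}, so the formula does not hold at t4.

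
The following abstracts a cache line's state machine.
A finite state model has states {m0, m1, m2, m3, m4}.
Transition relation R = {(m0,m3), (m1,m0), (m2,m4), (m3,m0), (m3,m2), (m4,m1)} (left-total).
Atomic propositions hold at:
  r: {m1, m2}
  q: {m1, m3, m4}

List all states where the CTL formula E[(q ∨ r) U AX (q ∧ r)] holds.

{m2, m3, m4}

Sat(q ∨ r) = {m1, m2, m3, m4}
Sat(q ∧ r) = {m1}
Sat(AX (q ∧ r)) = {s : every successor in {m1}} = {m4}
E[(q ∨ r) U AX (q ∧ r)]: least fixpoint, start Z0 = Sat(AX (q ∧ r)) = {m4}, add states in Sat(q ∨ r) with some successor in Z. Z1 = {m2, m4}; Z2 = {m2, m3, m4}; fixed.
Sat(E[(q ∨ r) U AX (q ∧ r)]) = {m2, m3, m4}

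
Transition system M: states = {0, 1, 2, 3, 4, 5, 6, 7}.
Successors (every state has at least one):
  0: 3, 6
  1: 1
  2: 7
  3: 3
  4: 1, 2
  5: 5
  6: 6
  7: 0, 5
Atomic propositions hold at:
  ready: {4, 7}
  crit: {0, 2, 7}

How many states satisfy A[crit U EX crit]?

Sat(EX crit) = {s : some successor in {0, 2, 7}} = {2, 4, 7}
A[crit U EX crit]: least fixpoint, start Z0 = Sat(EX crit) = {2, 4, 7}, add states in Sat(crit) with every successor in Z. Already a fixed point.
Sat(A[crit U EX crit]) = {2, 4, 7}
|Sat(A[crit U EX crit])| = |{2, 4, 7}| = 3.

3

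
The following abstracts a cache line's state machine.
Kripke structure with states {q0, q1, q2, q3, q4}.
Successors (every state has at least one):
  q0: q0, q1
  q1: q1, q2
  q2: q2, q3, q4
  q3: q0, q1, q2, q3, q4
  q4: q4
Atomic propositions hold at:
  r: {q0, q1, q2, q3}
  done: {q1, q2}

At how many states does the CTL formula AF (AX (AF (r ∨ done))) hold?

2

Sat(r ∨ done) = {q0, q1, q2, q3}
AF (r ∨ done): least fixpoint, start Z0 = {q0, q1, q2, q3}, add states with every successor in Z. Already a fixed point.
Sat(AF (r ∨ done)) = {q0, q1, q2, q3}
Sat(AX (AF (r ∨ done))) = {s : every successor in {q0, q1, q2, q3}} = {q0, q1}
AF (AX (AF (r ∨ done))): least fixpoint, start Z0 = {q0, q1}, add states with every successor in Z. Already a fixed point.
Sat(AF (AX (AF (r ∨ done)))) = {q0, q1}
|Sat(AF (AX (AF (r ∨ done))))| = |{q0, q1}| = 2.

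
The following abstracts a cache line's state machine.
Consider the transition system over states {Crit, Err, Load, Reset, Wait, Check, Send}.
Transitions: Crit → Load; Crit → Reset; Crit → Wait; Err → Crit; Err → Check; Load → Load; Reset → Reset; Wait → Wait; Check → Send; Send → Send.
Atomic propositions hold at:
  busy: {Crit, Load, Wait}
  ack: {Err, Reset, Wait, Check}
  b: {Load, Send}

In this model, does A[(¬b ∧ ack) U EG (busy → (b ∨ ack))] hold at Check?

Yes

Sat(¬b) = {Crit, Err, Reset, Wait, Check}
Sat(¬b ∧ ack) = {Err, Reset, Wait, Check}
Sat(b ∨ ack) = {Err, Load, Reset, Wait, Check, Send}
Sat(busy → (b ∨ ack)) = {Err, Load, Reset, Wait, Check, Send}
EG (busy → (b ∨ ack)): greatest fixpoint, start Z0 = {Err, Load, Reset, Wait, Check, Send}, keep only states in Sat with some successor in Z. Already a fixed point.
Sat(EG (busy → (b ∨ ack))) = {Err, Load, Reset, Wait, Check, Send}
A[(¬b ∧ ack) U EG (busy → (b ∨ ack))]: least fixpoint, start Z0 = Sat(EG (busy → (b ∨ ack))) = {Err, Load, Reset, Wait, Check, Send}, add states in Sat(¬b ∧ ack) with every successor in Z. Already a fixed point.
Sat(A[(¬b ∧ ack) U EG (busy → (b ∨ ack))]) = {Err, Load, Reset, Wait, Check, Send}
Check ∈ Sat(A[(¬b ∧ ack) U EG (busy → (b ∨ ack))]) = {Err, Load, Reset, Wait, Check, Send}, so the formula holds at Check.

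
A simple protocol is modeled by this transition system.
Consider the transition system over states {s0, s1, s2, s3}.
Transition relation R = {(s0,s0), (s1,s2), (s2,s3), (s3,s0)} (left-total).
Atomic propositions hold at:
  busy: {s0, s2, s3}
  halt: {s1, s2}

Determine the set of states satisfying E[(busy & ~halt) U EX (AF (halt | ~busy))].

{s1}

Sat(~halt) = {s0, s3}
Sat(busy & ~halt) = {s0, s3}
Sat(~busy) = {s1}
Sat(halt | ~busy) = {s1, s2}
AF (halt | ~busy): least fixpoint, start Z0 = {s1, s2}, add states with every successor in Z. Already a fixed point.
Sat(AF (halt | ~busy)) = {s1, s2}
Sat(EX (AF (halt | ~busy))) = {s : some successor in {s1, s2}} = {s1}
E[(busy & ~halt) U EX (AF (halt | ~busy))]: least fixpoint, start Z0 = Sat(EX (AF (halt | ~busy))) = {s1}, add states in Sat(busy & ~halt) with some successor in Z. Already a fixed point.
Sat(E[(busy & ~halt) U EX (AF (halt | ~busy))]) = {s1}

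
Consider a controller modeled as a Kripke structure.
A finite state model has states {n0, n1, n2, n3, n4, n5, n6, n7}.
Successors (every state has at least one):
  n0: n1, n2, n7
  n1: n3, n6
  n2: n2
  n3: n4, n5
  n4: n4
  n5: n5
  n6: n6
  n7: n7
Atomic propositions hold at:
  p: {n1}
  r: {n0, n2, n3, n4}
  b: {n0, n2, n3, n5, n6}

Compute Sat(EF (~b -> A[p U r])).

Sat(~b) = {n1, n4, n7}
A[p U r]: least fixpoint, start Z0 = Sat(r) = {n0, n2, n3, n4}, add states in Sat(p) with every successor in Z. Already a fixed point.
Sat(A[p U r]) = {n0, n2, n3, n4}
Sat(~b -> A[p U r]) = {n0, n2, n3, n4, n5, n6}
EF (~b -> A[p U r]): least fixpoint, start Z0 = {n0, n2, n3, n4, n5, n6}, add states with some successor in Z. Z1 = {n0, n1, n2, n3, n4, n5, n6}; fixed.
Sat(EF (~b -> A[p U r])) = {n0, n1, n2, n3, n4, n5, n6}

{n0, n1, n2, n3, n4, n5, n6}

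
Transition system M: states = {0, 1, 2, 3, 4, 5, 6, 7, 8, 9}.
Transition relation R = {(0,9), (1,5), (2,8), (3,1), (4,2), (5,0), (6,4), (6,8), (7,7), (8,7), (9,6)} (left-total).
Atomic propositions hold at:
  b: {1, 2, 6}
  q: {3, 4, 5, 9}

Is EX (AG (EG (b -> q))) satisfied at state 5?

Sat(b -> q) = {0, 3, 4, 5, 7, 8, 9}
EG (b -> q): greatest fixpoint, start Z0 = {0, 3, 4, 5, 7, 8, 9}, keep only states in Sat with some successor in Z. Z1 = {0, 5, 7, 8}; Z2 = {5, 7, 8}; Z3 = {7, 8}; fixed.
Sat(EG (b -> q)) = {7, 8}
AG (EG (b -> q)): greatest fixpoint, start Z0 = {7, 8}, keep only states in Sat with every successor in Z. Already a fixed point.
Sat(AG (EG (b -> q))) = {7, 8}
Sat(EX (AG (EG (b -> q)))) = {s : some successor in {7, 8}} = {2, 6, 7, 8}
5 ∉ Sat(EX (AG (EG (b -> q)))) = {2, 6, 7, 8}, so the formula does not hold at 5.

No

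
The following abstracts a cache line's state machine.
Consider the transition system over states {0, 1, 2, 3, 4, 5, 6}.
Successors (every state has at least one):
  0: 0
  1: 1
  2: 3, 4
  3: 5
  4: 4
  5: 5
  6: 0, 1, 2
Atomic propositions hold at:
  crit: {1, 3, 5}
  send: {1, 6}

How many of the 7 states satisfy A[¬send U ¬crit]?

4

Sat(¬send) = {0, 2, 3, 4, 5}
Sat(¬crit) = {0, 2, 4, 6}
A[¬send U ¬crit]: least fixpoint, start Z0 = Sat(¬crit) = {0, 2, 4, 6}, add states in Sat(¬send) with every successor in Z. Already a fixed point.
Sat(A[¬send U ¬crit]) = {0, 2, 4, 6}
|Sat(A[¬send U ¬crit])| = |{0, 2, 4, 6}| = 4.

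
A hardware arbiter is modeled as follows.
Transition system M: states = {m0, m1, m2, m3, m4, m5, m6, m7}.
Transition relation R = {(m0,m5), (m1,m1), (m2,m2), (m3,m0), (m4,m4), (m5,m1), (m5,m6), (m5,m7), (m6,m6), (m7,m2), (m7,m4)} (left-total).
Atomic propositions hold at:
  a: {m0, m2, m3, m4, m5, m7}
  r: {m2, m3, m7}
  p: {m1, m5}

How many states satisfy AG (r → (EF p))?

3

EF p: least fixpoint, start Z0 = {m1, m5}, add states with some successor in Z. Z1 = {m0, m1, m5}; Z2 = {m0, m1, m3, m5}; fixed.
Sat(EF p) = {m0, m1, m3, m5}
Sat(r → (EF p)) = {m0, m1, m3, m4, m5, m6}
AG (r → (EF p)): greatest fixpoint, start Z0 = {m0, m1, m3, m4, m5, m6}, keep only states in Sat with every successor in Z. Z1 = {m0, m1, m3, m4, m6}; Z2 = {m1, m3, m4, m6}; Z3 = {m1, m4, m6}; fixed.
Sat(AG (r → (EF p))) = {m1, m4, m6}
|Sat(AG (r → (EF p)))| = |{m1, m4, m6}| = 3.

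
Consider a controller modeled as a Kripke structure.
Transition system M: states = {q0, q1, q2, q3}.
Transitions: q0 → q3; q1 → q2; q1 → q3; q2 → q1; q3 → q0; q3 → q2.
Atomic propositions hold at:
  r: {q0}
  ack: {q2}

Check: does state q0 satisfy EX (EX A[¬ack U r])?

Yes

Sat(¬ack) = {q0, q1, q3}
A[¬ack U r]: least fixpoint, start Z0 = Sat(r) = {q0}, add states in Sat(¬ack) with every successor in Z. Already a fixed point.
Sat(A[¬ack U r]) = {q0}
Sat(EX A[¬ack U r]) = {s : some successor in {q0}} = {q3}
Sat(EX (EX A[¬ack U r])) = {s : some successor in {q3}} = {q0, q1}
q0 ∈ Sat(EX (EX A[¬ack U r])) = {q0, q1}, so the formula holds at q0.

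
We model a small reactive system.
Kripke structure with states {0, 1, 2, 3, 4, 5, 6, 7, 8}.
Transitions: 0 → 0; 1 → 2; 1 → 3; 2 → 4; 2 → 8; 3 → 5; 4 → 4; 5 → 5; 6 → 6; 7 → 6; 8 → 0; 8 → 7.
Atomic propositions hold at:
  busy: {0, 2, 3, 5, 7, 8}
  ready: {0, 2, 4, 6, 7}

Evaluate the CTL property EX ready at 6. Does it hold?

Yes

Sat(EX ready) = {s : some successor in {0, 2, 4, 6, 7}} = {0, 1, 2, 4, 6, 7, 8}
6 ∈ Sat(EX ready) = {0, 1, 2, 4, 6, 7, 8}, so the formula holds at 6.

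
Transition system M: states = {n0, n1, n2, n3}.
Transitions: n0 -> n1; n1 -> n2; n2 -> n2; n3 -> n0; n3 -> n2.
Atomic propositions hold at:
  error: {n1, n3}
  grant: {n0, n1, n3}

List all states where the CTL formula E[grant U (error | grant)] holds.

{n0, n1, n3}

Sat(error | grant) = {n0, n1, n3}
E[grant U (error | grant)]: least fixpoint, start Z0 = Sat((error | grant)) = {n0, n1, n3}, add states in Sat(grant) with some successor in Z. Already a fixed point.
Sat(E[grant U (error | grant)]) = {n0, n1, n3}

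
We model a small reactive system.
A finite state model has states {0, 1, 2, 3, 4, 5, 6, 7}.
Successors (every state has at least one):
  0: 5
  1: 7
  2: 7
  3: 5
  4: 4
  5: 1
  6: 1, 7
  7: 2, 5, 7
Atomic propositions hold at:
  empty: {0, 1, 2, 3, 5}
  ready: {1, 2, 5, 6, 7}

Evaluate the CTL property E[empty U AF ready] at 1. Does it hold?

AF ready: least fixpoint, start Z0 = {1, 2, 5, 6, 7}, add states with every successor in Z. Z1 = {0, 1, 2, 3, 5, 6, 7}; fixed.
Sat(AF ready) = {0, 1, 2, 3, 5, 6, 7}
E[empty U AF ready]: least fixpoint, start Z0 = Sat(AF ready) = {0, 1, 2, 3, 5, 6, 7}, add states in Sat(empty) with some successor in Z. Already a fixed point.
Sat(E[empty U AF ready]) = {0, 1, 2, 3, 5, 6, 7}
1 ∈ Sat(E[empty U AF ready]) = {0, 1, 2, 3, 5, 6, 7}, so the formula holds at 1.

Yes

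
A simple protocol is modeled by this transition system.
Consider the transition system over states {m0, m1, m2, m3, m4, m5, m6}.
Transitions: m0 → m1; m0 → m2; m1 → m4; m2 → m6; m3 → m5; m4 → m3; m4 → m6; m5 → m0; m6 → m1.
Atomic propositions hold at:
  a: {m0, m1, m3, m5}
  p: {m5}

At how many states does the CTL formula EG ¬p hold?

Sat(¬p) = {m0, m1, m2, m3, m4, m6}
EG ¬p: greatest fixpoint, start Z0 = {m0, m1, m2, m3, m4, m6}, keep only states in Sat with some successor in Z. Z1 = {m0, m1, m2, m4, m6}; fixed.
Sat(EG ¬p) = {m0, m1, m2, m4, m6}
|Sat(EG ¬p)| = |{m0, m1, m2, m4, m6}| = 5.

5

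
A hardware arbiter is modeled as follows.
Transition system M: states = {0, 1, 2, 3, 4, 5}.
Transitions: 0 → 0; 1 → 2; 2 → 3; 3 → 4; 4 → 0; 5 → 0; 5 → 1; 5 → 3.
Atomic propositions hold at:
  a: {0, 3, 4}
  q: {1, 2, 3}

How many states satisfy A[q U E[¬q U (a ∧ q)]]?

Sat(¬q) = {0, 4, 5}
Sat(a ∧ q) = {3}
E[¬q U (a ∧ q)]: least fixpoint, start Z0 = Sat((a ∧ q)) = {3}, add states in Sat(¬q) with some successor in Z. Z1 = {3, 5}; fixed.
Sat(E[¬q U (a ∧ q)]) = {3, 5}
A[q U E[¬q U (a ∧ q)]]: least fixpoint, start Z0 = Sat(E[¬q U (a ∧ q)]) = {3, 5}, add states in Sat(q) with every successor in Z. Z1 = {2, 3, 5}; Z2 = {1, 2, 3, 5}; fixed.
Sat(A[q U E[¬q U (a ∧ q)]]) = {1, 2, 3, 5}
|Sat(A[q U E[¬q U (a ∧ q)]])| = |{1, 2, 3, 5}| = 4.

4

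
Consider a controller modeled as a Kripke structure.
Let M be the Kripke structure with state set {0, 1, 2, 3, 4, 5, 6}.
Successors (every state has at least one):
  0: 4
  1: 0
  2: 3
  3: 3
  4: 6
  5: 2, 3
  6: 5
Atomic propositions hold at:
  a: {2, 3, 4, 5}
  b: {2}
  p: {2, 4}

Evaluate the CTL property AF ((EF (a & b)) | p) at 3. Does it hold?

Sat(a & b) = {2}
EF (a & b): least fixpoint, start Z0 = {2}, add states with some successor in Z. Z1 = {2, 5}; Z2 = {2, 5, 6}; Z3 = {2, 4, 5, 6}; Z4 = {0, 2, 4, 5, 6}; Z5 = {0, 1, 2, 4, 5, 6}; fixed.
Sat(EF (a & b)) = {0, 1, 2, 4, 5, 6}
Sat((EF (a & b)) | p) = {0, 1, 2, 4, 5, 6}
AF ((EF (a & b)) | p): least fixpoint, start Z0 = {0, 1, 2, 4, 5, 6}, add states with every successor in Z. Already a fixed point.
Sat(AF ((EF (a & b)) | p)) = {0, 1, 2, 4, 5, 6}
3 ∉ Sat(AF ((EF (a & b)) | p)) = {0, 1, 2, 4, 5, 6}, so the formula does not hold at 3.

No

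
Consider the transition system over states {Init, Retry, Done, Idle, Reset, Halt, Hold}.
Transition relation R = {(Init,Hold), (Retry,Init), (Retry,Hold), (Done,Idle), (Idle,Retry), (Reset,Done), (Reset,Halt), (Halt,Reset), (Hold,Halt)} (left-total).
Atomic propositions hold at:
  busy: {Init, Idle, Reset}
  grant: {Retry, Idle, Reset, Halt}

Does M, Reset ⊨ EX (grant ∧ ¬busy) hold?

Sat(¬busy) = {Retry, Done, Halt, Hold}
Sat(grant ∧ ¬busy) = {Retry, Halt}
Sat(EX (grant ∧ ¬busy)) = {s : some successor in {Retry, Halt}} = {Idle, Reset, Hold}
Reset ∈ Sat(EX (grant ∧ ¬busy)) = {Idle, Reset, Hold}, so the formula holds at Reset.

Yes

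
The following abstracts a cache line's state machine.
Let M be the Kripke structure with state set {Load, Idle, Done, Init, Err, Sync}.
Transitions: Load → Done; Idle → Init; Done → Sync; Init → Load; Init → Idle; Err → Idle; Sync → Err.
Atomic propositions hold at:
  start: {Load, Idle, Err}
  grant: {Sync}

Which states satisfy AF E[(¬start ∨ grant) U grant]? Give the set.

Sat(¬start) = {Done, Init, Sync}
Sat(¬start ∨ grant) = {Done, Init, Sync}
E[(¬start ∨ grant) U grant]: least fixpoint, start Z0 = Sat(grant) = {Sync}, add states in Sat(¬start ∨ grant) with some successor in Z. Z1 = {Done, Sync}; fixed.
Sat(E[(¬start ∨ grant) U grant]) = {Done, Sync}
AF E[(¬start ∨ grant) U grant]: least fixpoint, start Z0 = {Done, Sync}, add states with every successor in Z. Z1 = {Load, Done, Sync}; fixed.
Sat(AF E[(¬start ∨ grant) U grant]) = {Load, Done, Sync}

{Load, Done, Sync}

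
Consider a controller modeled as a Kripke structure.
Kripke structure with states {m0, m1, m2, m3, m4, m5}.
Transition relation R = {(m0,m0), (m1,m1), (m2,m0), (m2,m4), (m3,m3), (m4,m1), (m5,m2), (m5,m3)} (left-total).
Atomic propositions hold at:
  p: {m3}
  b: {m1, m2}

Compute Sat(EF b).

EF b: least fixpoint, start Z0 = {m1, m2}, add states with some successor in Z. Z1 = {m1, m2, m4, m5}; fixed.
Sat(EF b) = {m1, m2, m4, m5}

{m1, m2, m4, m5}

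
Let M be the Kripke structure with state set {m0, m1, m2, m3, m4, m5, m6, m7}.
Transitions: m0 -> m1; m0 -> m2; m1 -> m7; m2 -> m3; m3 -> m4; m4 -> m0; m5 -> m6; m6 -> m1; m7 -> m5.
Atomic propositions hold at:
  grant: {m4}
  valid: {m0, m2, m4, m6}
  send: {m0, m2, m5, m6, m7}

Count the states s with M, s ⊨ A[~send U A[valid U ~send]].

6

Sat(~send) = {m1, m3, m4}
A[valid U ~send]: least fixpoint, start Z0 = Sat(~send) = {m1, m3, m4}, add states in Sat(valid) with every successor in Z. Z1 = {m1, m2, m3, m4, m6}; Z2 = {m0, m1, m2, m3, m4, m6}; fixed.
Sat(A[valid U ~send]) = {m0, m1, m2, m3, m4, m6}
A[~send U A[valid U ~send]]: least fixpoint, start Z0 = Sat(A[valid U ~send]) = {m0, m1, m2, m3, m4, m6}, add states in Sat(~send) with every successor in Z. Already a fixed point.
Sat(A[~send U A[valid U ~send]]) = {m0, m1, m2, m3, m4, m6}
|Sat(A[~send U A[valid U ~send]])| = |{m0, m1, m2, m3, m4, m6}| = 6.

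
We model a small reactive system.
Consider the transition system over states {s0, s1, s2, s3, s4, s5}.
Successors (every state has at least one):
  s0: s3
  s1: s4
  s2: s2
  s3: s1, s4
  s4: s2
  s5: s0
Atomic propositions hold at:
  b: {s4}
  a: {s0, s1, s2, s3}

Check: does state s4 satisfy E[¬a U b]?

Sat(¬a) = {s4, s5}
E[¬a U b]: least fixpoint, start Z0 = Sat(b) = {s4}, add states in Sat(¬a) with some successor in Z. Already a fixed point.
Sat(E[¬a U b]) = {s4}
s4 ∈ Sat(E[¬a U b]) = {s4}, so the formula holds at s4.

Yes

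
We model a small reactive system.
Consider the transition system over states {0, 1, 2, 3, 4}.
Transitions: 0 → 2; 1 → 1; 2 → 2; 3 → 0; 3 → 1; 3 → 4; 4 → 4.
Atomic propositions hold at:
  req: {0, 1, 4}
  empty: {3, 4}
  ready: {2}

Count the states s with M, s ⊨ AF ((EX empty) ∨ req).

4

Sat(EX empty) = {s : some successor in {3, 4}} = {3, 4}
Sat((EX empty) ∨ req) = {0, 1, 3, 4}
AF ((EX empty) ∨ req): least fixpoint, start Z0 = {0, 1, 3, 4}, add states with every successor in Z. Already a fixed point.
Sat(AF ((EX empty) ∨ req)) = {0, 1, 3, 4}
|Sat(AF ((EX empty) ∨ req))| = |{0, 1, 3, 4}| = 4.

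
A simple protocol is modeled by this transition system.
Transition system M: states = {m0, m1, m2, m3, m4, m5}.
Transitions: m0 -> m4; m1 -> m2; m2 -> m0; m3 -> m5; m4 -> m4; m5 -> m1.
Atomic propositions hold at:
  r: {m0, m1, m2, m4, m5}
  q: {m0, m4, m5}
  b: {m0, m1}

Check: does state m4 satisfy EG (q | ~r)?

Sat(~r) = {m3}
Sat(q | ~r) = {m0, m3, m4, m5}
EG (q | ~r): greatest fixpoint, start Z0 = {m0, m3, m4, m5}, keep only states in Sat with some successor in Z. Z1 = {m0, m3, m4}; Z2 = {m0, m4}; fixed.
Sat(EG (q | ~r)) = {m0, m4}
m4 ∈ Sat(EG (q | ~r)) = {m0, m4}, so the formula holds at m4.

Yes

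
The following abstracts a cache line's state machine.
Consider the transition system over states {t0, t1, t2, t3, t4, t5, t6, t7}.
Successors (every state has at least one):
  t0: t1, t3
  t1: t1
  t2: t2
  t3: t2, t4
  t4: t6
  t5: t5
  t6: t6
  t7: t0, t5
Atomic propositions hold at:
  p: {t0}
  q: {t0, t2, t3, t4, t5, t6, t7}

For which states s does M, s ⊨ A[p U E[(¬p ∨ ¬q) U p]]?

Sat(¬p) = {t1, t2, t3, t4, t5, t6, t7}
Sat(¬q) = {t1}
Sat(¬p ∨ ¬q) = {t1, t2, t3, t4, t5, t6, t7}
E[(¬p ∨ ¬q) U p]: least fixpoint, start Z0 = Sat(p) = {t0}, add states in Sat(¬p ∨ ¬q) with some successor in Z. Z1 = {t0, t7}; fixed.
Sat(E[(¬p ∨ ¬q) U p]) = {t0, t7}
A[p U E[(¬p ∨ ¬q) U p]]: least fixpoint, start Z0 = Sat(E[(¬p ∨ ¬q) U p]) = {t0, t7}, add states in Sat(p) with every successor in Z. Already a fixed point.
Sat(A[p U E[(¬p ∨ ¬q) U p]]) = {t0, t7}

{t0, t7}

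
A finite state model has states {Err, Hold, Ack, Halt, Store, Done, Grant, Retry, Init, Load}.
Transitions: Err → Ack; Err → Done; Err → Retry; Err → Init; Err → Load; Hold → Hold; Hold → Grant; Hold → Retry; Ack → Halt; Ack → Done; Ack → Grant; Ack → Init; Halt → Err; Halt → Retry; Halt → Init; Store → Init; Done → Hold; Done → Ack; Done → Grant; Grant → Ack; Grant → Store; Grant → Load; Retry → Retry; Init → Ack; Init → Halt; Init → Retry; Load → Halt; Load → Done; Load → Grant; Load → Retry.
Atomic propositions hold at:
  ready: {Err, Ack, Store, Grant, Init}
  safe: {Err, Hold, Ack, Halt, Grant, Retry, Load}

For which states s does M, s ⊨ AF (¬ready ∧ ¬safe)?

Sat(¬ready) = {Hold, Halt, Done, Retry, Load}
Sat(¬safe) = {Store, Done, Init}
Sat(¬ready ∧ ¬safe) = {Done}
AF (¬ready ∧ ¬safe): least fixpoint, start Z0 = {Done}, add states with every successor in Z. Already a fixed point.
Sat(AF (¬ready ∧ ¬safe)) = {Done}

{Done}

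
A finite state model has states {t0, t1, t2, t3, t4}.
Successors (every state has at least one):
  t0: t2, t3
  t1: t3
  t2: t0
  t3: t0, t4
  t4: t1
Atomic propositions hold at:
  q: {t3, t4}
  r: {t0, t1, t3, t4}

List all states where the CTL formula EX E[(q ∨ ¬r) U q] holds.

{t0, t1, t3}

Sat(¬r) = {t2}
Sat(q ∨ ¬r) = {t2, t3, t4}
E[(q ∨ ¬r) U q]: least fixpoint, start Z0 = Sat(q) = {t3, t4}, add states in Sat(q ∨ ¬r) with some successor in Z. Already a fixed point.
Sat(E[(q ∨ ¬r) U q]) = {t3, t4}
Sat(EX E[(q ∨ ¬r) U q]) = {s : some successor in {t3, t4}} = {t0, t1, t3}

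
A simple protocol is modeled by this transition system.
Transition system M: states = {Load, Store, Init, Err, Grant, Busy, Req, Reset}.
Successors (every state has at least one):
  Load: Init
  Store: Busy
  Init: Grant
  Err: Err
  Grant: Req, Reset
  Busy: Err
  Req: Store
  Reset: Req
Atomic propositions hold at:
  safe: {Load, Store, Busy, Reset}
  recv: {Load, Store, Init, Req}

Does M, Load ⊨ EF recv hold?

Yes

EF recv: least fixpoint, start Z0 = {Load, Store, Init, Req}, add states with some successor in Z. Z1 = {Load, Store, Init, Grant, Req, Reset}; fixed.
Sat(EF recv) = {Load, Store, Init, Grant, Req, Reset}
Load ∈ Sat(EF recv) = {Load, Store, Init, Grant, Req, Reset}, so the formula holds at Load.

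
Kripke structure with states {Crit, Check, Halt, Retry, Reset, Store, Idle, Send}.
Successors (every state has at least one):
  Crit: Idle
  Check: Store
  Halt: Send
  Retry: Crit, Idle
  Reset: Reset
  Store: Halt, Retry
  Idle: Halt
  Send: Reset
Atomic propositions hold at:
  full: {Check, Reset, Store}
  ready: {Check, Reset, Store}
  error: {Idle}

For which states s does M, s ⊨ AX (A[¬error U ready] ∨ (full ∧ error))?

{Check, Halt, Reset, Idle, Send}

Sat(¬error) = {Crit, Check, Halt, Retry, Reset, Store, Send}
A[¬error U ready]: least fixpoint, start Z0 = Sat(ready) = {Check, Reset, Store}, add states in Sat(¬error) with every successor in Z. Z1 = {Check, Reset, Store, Send}; Z2 = {Check, Halt, Reset, Store, Send}; fixed.
Sat(A[¬error U ready]) = {Check, Halt, Reset, Store, Send}
Sat(full ∧ error) = ∅
Sat(A[¬error U ready] ∨ (full ∧ error)) = {Check, Halt, Reset, Store, Send}
Sat(AX (A[¬error U ready] ∨ (full ∧ error))) = {s : every successor in {Check, Halt, Reset, Store, Send}} = {Check, Halt, Reset, Idle, Send}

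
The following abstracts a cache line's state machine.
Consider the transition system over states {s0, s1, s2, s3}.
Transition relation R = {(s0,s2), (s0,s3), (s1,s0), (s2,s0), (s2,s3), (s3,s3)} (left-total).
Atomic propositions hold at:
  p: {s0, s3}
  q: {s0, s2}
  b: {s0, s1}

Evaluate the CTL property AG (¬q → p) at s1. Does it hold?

Sat(¬q) = {s1, s3}
Sat(¬q → p) = {s0, s2, s3}
AG (¬q → p): greatest fixpoint, start Z0 = {s0, s2, s3}, keep only states in Sat with every successor in Z. Already a fixed point.
Sat(AG (¬q → p)) = {s0, s2, s3}
s1 ∉ Sat(AG (¬q → p)) = {s0, s2, s3}, so the formula does not hold at s1.

No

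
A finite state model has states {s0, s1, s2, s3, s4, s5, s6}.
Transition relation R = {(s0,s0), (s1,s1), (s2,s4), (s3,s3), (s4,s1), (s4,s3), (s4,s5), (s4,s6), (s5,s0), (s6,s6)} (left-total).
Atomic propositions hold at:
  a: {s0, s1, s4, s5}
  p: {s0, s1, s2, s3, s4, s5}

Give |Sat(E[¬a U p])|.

Sat(¬a) = {s2, s3, s6}
E[¬a U p]: least fixpoint, start Z0 = Sat(p) = {s0, s1, s2, s3, s4, s5}, add states in Sat(¬a) with some successor in Z. Already a fixed point.
Sat(E[¬a U p]) = {s0, s1, s2, s3, s4, s5}
|Sat(E[¬a U p])| = |{s0, s1, s2, s3, s4, s5}| = 6.

6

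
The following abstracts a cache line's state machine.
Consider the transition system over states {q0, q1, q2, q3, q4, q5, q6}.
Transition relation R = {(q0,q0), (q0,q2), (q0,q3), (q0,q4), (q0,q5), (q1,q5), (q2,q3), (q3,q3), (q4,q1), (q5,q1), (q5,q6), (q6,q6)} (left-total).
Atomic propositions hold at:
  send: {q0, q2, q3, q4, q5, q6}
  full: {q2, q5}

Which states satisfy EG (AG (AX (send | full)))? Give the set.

{q2, q3, q6}

Sat(send | full) = {q0, q2, q3, q4, q5, q6}
Sat(AX (send | full)) = {s : every successor in {q0, q2, q3, q4, q5, q6}} = {q0, q1, q2, q3, q6}
AG (AX (send | full)): greatest fixpoint, start Z0 = {q0, q1, q2, q3, q6}, keep only states in Sat with every successor in Z. Z1 = {q2, q3, q6}; fixed.
Sat(AG (AX (send | full))) = {q2, q3, q6}
EG (AG (AX (send | full))): greatest fixpoint, start Z0 = {q2, q3, q6}, keep only states in Sat with some successor in Z. Already a fixed point.
Sat(EG (AG (AX (send | full)))) = {q2, q3, q6}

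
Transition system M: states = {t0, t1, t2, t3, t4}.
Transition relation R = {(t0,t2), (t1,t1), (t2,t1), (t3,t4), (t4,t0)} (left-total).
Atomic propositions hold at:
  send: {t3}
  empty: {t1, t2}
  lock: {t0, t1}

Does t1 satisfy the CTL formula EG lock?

EG lock: greatest fixpoint, start Z0 = {t0, t1}, keep only states in Sat with some successor in Z. Z1 = {t1}; fixed.
Sat(EG lock) = {t1}
t1 ∈ Sat(EG lock) = {t1}, so the formula holds at t1.

Yes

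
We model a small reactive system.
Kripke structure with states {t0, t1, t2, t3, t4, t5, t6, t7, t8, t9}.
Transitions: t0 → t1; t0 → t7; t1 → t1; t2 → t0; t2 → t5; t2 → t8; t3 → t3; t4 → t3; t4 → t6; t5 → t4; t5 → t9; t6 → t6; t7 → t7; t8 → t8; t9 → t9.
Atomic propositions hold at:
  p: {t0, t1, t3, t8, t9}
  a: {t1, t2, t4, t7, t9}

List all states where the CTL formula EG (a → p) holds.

Sat(a → p) = {t0, t1, t3, t5, t6, t8, t9}
EG (a → p): greatest fixpoint, start Z0 = {t0, t1, t3, t5, t6, t8, t9}, keep only states in Sat with some successor in Z. Already a fixed point.
Sat(EG (a → p)) = {t0, t1, t3, t5, t6, t8, t9}

{t0, t1, t3, t5, t6, t8, t9}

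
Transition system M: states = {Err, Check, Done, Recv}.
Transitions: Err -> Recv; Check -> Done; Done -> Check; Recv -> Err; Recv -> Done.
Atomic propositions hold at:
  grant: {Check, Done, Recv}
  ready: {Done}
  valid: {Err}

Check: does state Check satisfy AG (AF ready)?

AF ready: least fixpoint, start Z0 = {Done}, add states with every successor in Z. Z1 = {Check, Done}; fixed.
Sat(AF ready) = {Check, Done}
AG (AF ready): greatest fixpoint, start Z0 = {Check, Done}, keep only states in Sat with every successor in Z. Already a fixed point.
Sat(AG (AF ready)) = {Check, Done}
Check ∈ Sat(AG (AF ready)) = {Check, Done}, so the formula holds at Check.

Yes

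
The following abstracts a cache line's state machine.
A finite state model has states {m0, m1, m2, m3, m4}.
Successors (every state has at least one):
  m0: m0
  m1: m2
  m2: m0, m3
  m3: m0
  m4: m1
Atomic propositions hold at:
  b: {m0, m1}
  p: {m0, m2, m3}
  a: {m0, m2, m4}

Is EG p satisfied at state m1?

EG p: greatest fixpoint, start Z0 = {m0, m2, m3}, keep only states in Sat with some successor in Z. Already a fixed point.
Sat(EG p) = {m0, m2, m3}
m1 ∉ Sat(EG p) = {m0, m2, m3}, so the formula does not hold at m1.

No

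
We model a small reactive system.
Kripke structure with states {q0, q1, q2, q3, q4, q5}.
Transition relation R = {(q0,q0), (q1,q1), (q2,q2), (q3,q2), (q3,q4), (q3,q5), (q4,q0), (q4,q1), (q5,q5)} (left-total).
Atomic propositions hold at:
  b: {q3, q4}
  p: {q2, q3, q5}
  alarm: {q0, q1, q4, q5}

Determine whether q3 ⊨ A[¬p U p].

Sat(¬p) = {q0, q1, q4}
A[¬p U p]: least fixpoint, start Z0 = Sat(p) = {q2, q3, q5}, add states in Sat(¬p) with every successor in Z. Already a fixed point.
Sat(A[¬p U p]) = {q2, q3, q5}
q3 ∈ Sat(A[¬p U p]) = {q2, q3, q5}, so the formula holds at q3.

Yes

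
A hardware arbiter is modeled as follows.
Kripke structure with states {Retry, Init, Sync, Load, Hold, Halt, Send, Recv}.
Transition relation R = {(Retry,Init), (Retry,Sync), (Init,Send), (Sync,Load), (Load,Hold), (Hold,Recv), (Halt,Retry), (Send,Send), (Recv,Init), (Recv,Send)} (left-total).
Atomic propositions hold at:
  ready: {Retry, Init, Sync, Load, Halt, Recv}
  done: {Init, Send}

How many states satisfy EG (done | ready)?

Sat(done | ready) = {Retry, Init, Sync, Load, Halt, Send, Recv}
EG (done | ready): greatest fixpoint, start Z0 = {Retry, Init, Sync, Load, Halt, Send, Recv}, keep only states in Sat with some successor in Z. Z1 = {Retry, Init, Sync, Halt, Send, Recv}; Z2 = {Retry, Init, Halt, Send, Recv}; fixed.
Sat(EG (done | ready)) = {Retry, Init, Halt, Send, Recv}
|Sat(EG (done | ready))| = |{Retry, Init, Halt, Send, Recv}| = 5.

5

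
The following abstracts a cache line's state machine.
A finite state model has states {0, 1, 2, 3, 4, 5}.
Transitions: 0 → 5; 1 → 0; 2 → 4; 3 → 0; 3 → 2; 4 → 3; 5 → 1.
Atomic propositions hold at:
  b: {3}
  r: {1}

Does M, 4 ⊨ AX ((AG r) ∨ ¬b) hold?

AG r: greatest fixpoint, start Z0 = {1}, keep only states in Sat with every successor in Z. Z1 = ∅; fixed.
Sat(AG r) = ∅
Sat(¬b) = {0, 1, 2, 4, 5}
Sat((AG r) ∨ ¬b) = {0, 1, 2, 4, 5}
Sat(AX ((AG r) ∨ ¬b)) = {s : every successor in {0, 1, 2, 4, 5}} = {0, 1, 2, 3, 5}
4 ∉ Sat(AX ((AG r) ∨ ¬b)) = {0, 1, 2, 3, 5}, so the formula does not hold at 4.

No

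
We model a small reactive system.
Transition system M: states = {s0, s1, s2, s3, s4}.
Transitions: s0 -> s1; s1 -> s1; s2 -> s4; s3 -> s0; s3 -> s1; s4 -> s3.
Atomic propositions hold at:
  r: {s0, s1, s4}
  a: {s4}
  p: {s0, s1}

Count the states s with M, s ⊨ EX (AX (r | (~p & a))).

4

Sat(~p) = {s2, s3, s4}
Sat(~p & a) = {s4}
Sat(r | (~p & a)) = {s0, s1, s4}
Sat(AX (r | (~p & a))) = {s : every successor in {s0, s1, s4}} = {s0, s1, s2, s3}
Sat(EX (AX (r | (~p & a)))) = {s : some successor in {s0, s1, s2, s3}} = {s0, s1, s3, s4}
|Sat(EX (AX (r | (~p & a))))| = |{s0, s1, s3, s4}| = 4.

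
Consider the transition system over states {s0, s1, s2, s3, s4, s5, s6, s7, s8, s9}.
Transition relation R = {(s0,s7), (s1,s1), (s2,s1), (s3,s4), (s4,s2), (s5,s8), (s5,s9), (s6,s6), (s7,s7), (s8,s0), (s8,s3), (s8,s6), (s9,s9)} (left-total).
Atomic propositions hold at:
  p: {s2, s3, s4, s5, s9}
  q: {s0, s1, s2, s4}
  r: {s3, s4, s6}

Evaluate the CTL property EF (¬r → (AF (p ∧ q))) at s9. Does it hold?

Sat(¬r) = {s0, s1, s2, s5, s7, s8, s9}
Sat(p ∧ q) = {s2, s4}
AF (p ∧ q): least fixpoint, start Z0 = {s2, s4}, add states with every successor in Z. Z1 = {s2, s3, s4}; fixed.
Sat(AF (p ∧ q)) = {s2, s3, s4}
Sat(¬r → (AF (p ∧ q))) = {s2, s3, s4, s6}
EF (¬r → (AF (p ∧ q))): least fixpoint, start Z0 = {s2, s3, s4, s6}, add states with some successor in Z. Z1 = {s2, s3, s4, s6, s8}; Z2 = {s2, s3, s4, s5, s6, s8}; fixed.
Sat(EF (¬r → (AF (p ∧ q)))) = {s2, s3, s4, s5, s6, s8}
s9 ∉ Sat(EF (¬r → (AF (p ∧ q)))) = {s2, s3, s4, s5, s6, s8}, so the formula does not hold at s9.

No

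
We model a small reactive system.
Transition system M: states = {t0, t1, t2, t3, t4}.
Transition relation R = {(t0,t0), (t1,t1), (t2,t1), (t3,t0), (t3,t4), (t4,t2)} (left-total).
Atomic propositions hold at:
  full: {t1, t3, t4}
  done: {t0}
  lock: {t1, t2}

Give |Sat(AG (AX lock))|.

3

Sat(AX lock) = {s : every successor in {t1, t2}} = {t1, t2, t4}
AG (AX lock): greatest fixpoint, start Z0 = {t1, t2, t4}, keep only states in Sat with every successor in Z. Already a fixed point.
Sat(AG (AX lock)) = {t1, t2, t4}
|Sat(AG (AX lock))| = |{t1, t2, t4}| = 3.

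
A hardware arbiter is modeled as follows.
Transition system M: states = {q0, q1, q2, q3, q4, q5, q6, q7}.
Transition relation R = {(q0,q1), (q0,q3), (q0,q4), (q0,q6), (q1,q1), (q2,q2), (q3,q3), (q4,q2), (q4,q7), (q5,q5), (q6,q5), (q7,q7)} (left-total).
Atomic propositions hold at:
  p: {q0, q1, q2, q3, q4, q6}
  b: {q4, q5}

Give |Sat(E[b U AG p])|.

AG p: greatest fixpoint, start Z0 = {q0, q1, q2, q3, q4, q6}, keep only states in Sat with every successor in Z. Z1 = {q0, q1, q2, q3}; Z2 = {q1, q2, q3}; fixed.
Sat(AG p) = {q1, q2, q3}
E[b U AG p]: least fixpoint, start Z0 = Sat(AG p) = {q1, q2, q3}, add states in Sat(b) with some successor in Z. Z1 = {q1, q2, q3, q4}; fixed.
Sat(E[b U AG p]) = {q1, q2, q3, q4}
|Sat(E[b U AG p])| = |{q1, q2, q3, q4}| = 4.

4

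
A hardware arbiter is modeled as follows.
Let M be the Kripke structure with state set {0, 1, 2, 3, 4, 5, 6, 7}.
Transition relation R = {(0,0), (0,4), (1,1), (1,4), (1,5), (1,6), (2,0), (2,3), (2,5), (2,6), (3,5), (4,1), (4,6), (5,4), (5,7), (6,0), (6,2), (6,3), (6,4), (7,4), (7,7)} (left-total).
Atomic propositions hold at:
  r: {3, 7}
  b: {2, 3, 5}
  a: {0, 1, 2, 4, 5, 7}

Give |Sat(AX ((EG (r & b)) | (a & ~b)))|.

3

Sat(r & b) = {3}
EG (r & b): greatest fixpoint, start Z0 = {3}, keep only states in Sat with some successor in Z. Z1 = ∅; fixed.
Sat(EG (r & b)) = ∅
Sat(~b) = {0, 1, 4, 6, 7}
Sat(a & ~b) = {0, 1, 4, 7}
Sat((EG (r & b)) | (a & ~b)) = {0, 1, 4, 7}
Sat(AX ((EG (r & b)) | (a & ~b))) = {s : every successor in {0, 1, 4, 7}} = {0, 5, 7}
|Sat(AX ((EG (r & b)) | (a & ~b)))| = |{0, 5, 7}| = 3.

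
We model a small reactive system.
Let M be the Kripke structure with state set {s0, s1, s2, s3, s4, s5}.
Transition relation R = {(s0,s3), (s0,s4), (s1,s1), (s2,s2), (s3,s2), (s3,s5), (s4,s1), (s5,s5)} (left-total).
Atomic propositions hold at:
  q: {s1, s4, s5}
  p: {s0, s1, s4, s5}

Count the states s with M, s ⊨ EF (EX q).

Sat(EX q) = {s : some successor in {s1, s4, s5}} = {s0, s1, s3, s4, s5}
EF (EX q): least fixpoint, start Z0 = {s0, s1, s3, s4, s5}, add states with some successor in Z. Already a fixed point.
Sat(EF (EX q)) = {s0, s1, s3, s4, s5}
|Sat(EF (EX q))| = |{s0, s1, s3, s4, s5}| = 5.

5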